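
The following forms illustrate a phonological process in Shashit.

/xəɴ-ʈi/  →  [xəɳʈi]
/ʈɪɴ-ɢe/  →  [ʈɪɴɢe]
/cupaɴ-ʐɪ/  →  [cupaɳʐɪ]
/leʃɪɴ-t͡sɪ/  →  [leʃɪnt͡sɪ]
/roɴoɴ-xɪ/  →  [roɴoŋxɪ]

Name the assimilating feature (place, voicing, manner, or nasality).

place

Underlying /ɴ/ is realised as [ɳ] next to /ʈ/; /ʈ/ itself does not change.
The change uvular → retroflex matches the place of the following /ʈ/, identifying this as place assimilation.
Checking the remaining alternations: /ɴ/ → [ɳ] before /ʐ/ (uvular → retroflex, matching retroflex); /ɴ/ → [n] before /t͡s/ (uvular → alveolar, matching alveolar); /ɴ/ → [ŋ] before /x/ (uvular → velar, matching velar) — only place changes, and always toward the following segment.
Nothing changes in [ʈɪɴɢe]: there the adjacent consonants already agree in place (/ɴ/ and /ɢ/ are both uvular), so this form is consistent with the same rule.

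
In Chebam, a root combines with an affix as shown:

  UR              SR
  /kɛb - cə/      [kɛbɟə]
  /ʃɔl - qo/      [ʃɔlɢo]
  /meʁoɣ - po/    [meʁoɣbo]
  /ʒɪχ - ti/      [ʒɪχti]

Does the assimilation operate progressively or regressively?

Underlying /c/ is realised as [ɟ] next to /b/; /b/ itself does not change.
/c/ is voiceless while /b/ is voiced; the output [ɟ] is voiced, matching the trigger — so the feature that spreads is voicing.
The same holds elsewhere in the data: /q/ → [ɢ] after /l/ (voiceless → voiced, matching voiced); /p/ → [b] after /ɣ/ (voiceless → voiced, matching voiced) — only voicing changes, and always toward the preceding segment.
No alternation appears in [ʒɪχti]: there the adjacent consonants already agree in voicing (/t/ and /χ/ are both voiceless), so this form is consistent with the same rule.
The trigger is the preceding segment, so the direction is progressive (perseverative).

progressive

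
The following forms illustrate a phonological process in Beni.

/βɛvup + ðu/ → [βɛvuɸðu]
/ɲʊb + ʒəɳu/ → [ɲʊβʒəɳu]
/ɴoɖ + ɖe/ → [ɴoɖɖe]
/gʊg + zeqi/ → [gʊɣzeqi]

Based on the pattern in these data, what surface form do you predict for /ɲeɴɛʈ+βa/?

The data show regressive manner assimilation: /p/ → [ɸ] before /ð/; /b/ → [β] before /ʒ/; /g/ → [ɣ] before /z/. In each pair only manner changes, matching the following consonant, while place and voice stay constant.
No alternation appears in [ɴoɖɖe]: there the adjacent consonants already agree in manner (/ɖ/ and /ɖ/ are both stops), so this form is consistent with the same rule.
The rule targets /ʈ/ (voiceless retroflex stop), which sits before the trigger /β/ (fricative).
Changing only its manner to fricative gives [ʂ] — the voiceless retroflex fricative.

[ɲeɴɛʂβa]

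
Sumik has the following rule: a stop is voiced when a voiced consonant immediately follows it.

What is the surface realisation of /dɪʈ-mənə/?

The rule targets /ʈ/ (voiceless retroflex stop), which sits before the trigger /m/ (voiced).
The voiced retroflex stop is [ɖ], so /ʈ/ → [ɖ].

[dɪɖmənə]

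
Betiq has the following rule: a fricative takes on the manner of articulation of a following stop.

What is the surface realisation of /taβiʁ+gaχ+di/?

[taβiɢgaqdi]

The rule targets /ʁ/ (voiced uvular fricative), which sits before the trigger /g/ (stop).
Changing only its manner to stop gives [ɢ] — the voiced uvular stop.
The same rule applies at the second boundary: /χ/ → [q] next to /d/.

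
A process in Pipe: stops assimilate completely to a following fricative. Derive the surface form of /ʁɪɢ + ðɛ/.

[ʁɪððɛ]

/ɢ/ is the segment targeted by the rule; it sits immediately before /ð/, so it assimilates completely and surfaces as [ð].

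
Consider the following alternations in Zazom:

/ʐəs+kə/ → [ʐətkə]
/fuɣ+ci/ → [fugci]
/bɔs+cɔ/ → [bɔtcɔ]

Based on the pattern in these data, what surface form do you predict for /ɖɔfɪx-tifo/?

The data show regressive manner assimilation: /s/ → [t] before /k/; /ɣ/ → [g] before /c/; /s/ → [t] before /c/. In each pair only manner changes, matching the following consonant, while place and voice stay constant.
/x/ is a voiceless velar fricative. The following trigger /t/ is a stop, so /x/ must become a stop as well.
A voiceless velar stop is [k], so the surface segment is [k].

[ɖɔfɪktifo]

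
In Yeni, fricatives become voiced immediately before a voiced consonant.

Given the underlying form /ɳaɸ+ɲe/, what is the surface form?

The rule targets /ɸ/ (voiceless bilabial fricative), which sits before the trigger /ɲ/ (voiced).
Changing only its voicing to voiced gives [β] — the voiced bilabial fricative.

[ɳaβɲe]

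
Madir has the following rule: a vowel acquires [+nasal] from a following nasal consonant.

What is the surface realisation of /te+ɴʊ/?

/e/ sits next to the nasal /ɴ/ and is therefore nasalised to [ẽ].

[tẽɴʊ]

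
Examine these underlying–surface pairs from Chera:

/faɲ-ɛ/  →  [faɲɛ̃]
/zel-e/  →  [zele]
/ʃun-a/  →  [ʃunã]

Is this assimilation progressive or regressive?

progressive

The vowel /ɛ/ surfaces as nasalised [ɛ̃] next to the preceding nasal /ɲ/ — it has acquired the [+nasal] feature of its neighbour.
Likewise in the remaining data: /a/ → [ã] after /n/ — each time a vowel is nasalised next to a preceding nasal.
No change occurs in [zele] because the vowel at the boundary is adjacent to an oral consonant, not a nasal (/e/ next to /l/).
Because the conditioning nasal is to the left of the vowel that changes, the process is progressive (perseverative).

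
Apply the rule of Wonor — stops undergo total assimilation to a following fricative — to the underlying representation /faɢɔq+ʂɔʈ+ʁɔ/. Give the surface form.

/q/ is the segment targeted by the rule; it sits immediately before /ʂ/, so it assimilates completely and surfaces as [ʂ].
At the second juncture, /ʈ/ likewise becomes [ʁ] adjacent to /ʁ/.

[faɢɔʂʂɔʁʁɔ]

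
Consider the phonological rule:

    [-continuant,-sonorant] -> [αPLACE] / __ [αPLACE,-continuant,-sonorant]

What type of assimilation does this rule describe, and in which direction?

regressive place assimilation

The shared variable α links the value of the place features (abbreviated [PLACE]) on the target to the same value on the neighbouring segment, so place is the feature that assimilates.
The conditioning segment sits to the right of the focus bar, meaning the trigger follows the segment that changes — regressive assimilation.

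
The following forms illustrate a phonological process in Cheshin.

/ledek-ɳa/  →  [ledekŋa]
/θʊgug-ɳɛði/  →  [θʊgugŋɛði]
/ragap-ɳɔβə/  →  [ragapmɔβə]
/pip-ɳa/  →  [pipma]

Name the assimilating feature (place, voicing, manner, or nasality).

Comparing underlying and surface forms, /ɳ/ → [ŋ] is the alternation; the neighbouring /k/ is constant.
The change retroflex → velar matches the place of the preceding /k/, identifying this as place assimilation.
Checking the remaining alternations: /ɳ/ → [ŋ] after /g/ (retroflex → velar, matching velar); /ɳ/ → [m] after /p/ (retroflex → bilabial, matching bilabial) — only place changes, and always toward the preceding segment.

place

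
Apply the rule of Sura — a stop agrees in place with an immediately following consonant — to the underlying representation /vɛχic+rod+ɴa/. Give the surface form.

/c/ is a voiceless palatal stop. The following trigger /r/ is alveolar, so /c/ must become alveolar as well.
The voiceless alveolar stop is [t], so /c/ → [t].
At the second juncture, /d/ likewise becomes [ɢ] adjacent to /ɴ/.

[vɛχitroɢɴa]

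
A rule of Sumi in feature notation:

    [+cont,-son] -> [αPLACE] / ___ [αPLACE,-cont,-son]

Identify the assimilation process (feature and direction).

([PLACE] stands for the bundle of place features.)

The rule copies the place features (abbreviated [PLACE]) from the environment onto the target, so the assimilating feature is place.
Since the environment is written after the underscore, the trigger follows the target; the direction is regressive.

regressive place assimilation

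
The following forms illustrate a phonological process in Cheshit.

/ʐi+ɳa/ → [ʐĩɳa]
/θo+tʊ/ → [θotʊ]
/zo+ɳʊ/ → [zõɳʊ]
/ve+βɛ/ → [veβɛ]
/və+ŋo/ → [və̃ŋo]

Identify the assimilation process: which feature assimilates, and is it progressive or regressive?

regressive nasality assimilation (vowel nasalisation)

The vowel /i/ surfaces as nasalised [ĩ] next to the following nasal /ɳ/ — it has acquired the [+nasal] feature of its neighbour.
The other forms show the same pattern: /o/ → [õ] before /ɳ/; /ə/ → [ə̃] before /ŋ/ — each time a vowel is nasalised next to a following nasal.
No change occurs in [θotʊ], [veβɛ] because the vowel at the boundary is adjacent to an oral consonant, not a nasal (/o/ next to /t/; /e/ next to /β/).
Because the conditioning nasal is to the right of the vowel that changes, the process is regressive (anticipatory).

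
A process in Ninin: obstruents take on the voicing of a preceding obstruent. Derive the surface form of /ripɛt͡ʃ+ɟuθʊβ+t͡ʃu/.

The rule targets /ɟ/ (voiced palatal stop), which sits after the trigger /t͡ʃ/ (voiceless).
Changing only its voicing to voiceless gives [c] — the voiceless palatal stop.
The same rule applies at the second boundary: /t͡ʃ/ → [d͡ʒ] next to /β/.

[ripɛt͡ʃcuθʊβd͡ʒu]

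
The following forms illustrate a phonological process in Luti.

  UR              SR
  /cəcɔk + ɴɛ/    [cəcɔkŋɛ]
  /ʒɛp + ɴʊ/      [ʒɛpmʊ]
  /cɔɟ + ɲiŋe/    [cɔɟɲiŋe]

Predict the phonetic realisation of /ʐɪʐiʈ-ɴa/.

[ʐɪʐiʈɳa]

The data show progressive place assimilation: /ɴ/ → [ŋ] after /k/; /ɴ/ → [m] after /p/. In each pair only place changes, matching the preceding consonant, while manner and voice stay constant.
Nothing changes in [cɔɟɲiŋe]: there the adjacent consonants already agree in place (/ɲ/ and /ɟ/ are both palatal), so this form is consistent with the same rule.
The rule targets /ɴ/ (voiced uvular nasal), which sits after the trigger /ʈ/ (retroflex).
A voiced retroflex nasal is [ɳ], so the surface segment is [ɳ].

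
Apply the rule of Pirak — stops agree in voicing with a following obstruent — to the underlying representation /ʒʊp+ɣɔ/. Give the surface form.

The rule targets /p/ (voiceless bilabial stop), which sits before the trigger /ɣ/ (voiced).
A voiced bilabial stop is [b], so the surface segment is [b].

[ʒʊbɣɔ]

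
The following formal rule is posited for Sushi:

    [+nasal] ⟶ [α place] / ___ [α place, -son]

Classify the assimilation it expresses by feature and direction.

regressive place assimilation

The shared variable α links the value of the place features (abbreviated [place]) on the target to the same value on the neighbouring segment, so place is the feature that assimilates.
The conditioning segment sits to the right of the focus bar, meaning the trigger follows the segment that changes — regressive assimilation.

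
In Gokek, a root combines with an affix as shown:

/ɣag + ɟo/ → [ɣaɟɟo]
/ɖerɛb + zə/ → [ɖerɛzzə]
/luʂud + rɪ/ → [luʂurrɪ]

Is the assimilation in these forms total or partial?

total assimilation

The segment that alternates is /b/, which surfaces as [z] when adjacent to /z/.
The output [z] is identical to the trigger /z/ — every feature (place, manner, voicing) has been copied — so this is total assimilation.
The other forms behave the same way: /g/ → [ɟ] before /ɟ/; /d/ → [r] before /r/ — in each case the output is a copy of the following consonant.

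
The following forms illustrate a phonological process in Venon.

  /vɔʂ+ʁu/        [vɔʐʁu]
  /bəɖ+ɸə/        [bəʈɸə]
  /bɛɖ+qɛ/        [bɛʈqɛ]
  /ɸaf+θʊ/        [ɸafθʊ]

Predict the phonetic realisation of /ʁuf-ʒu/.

[ʁuvʒu]

The data show regressive voicing assimilation: /ʂ/ → [ʐ] before /ʁ/; /ɖ/ → [ʈ] before /ɸ/; /ɖ/ → [ʈ] before /q/. In each pair only voicing changes, matching the following consonant, while place and manner stay constant.
No alternation appears in [ɸafθʊ]: there the adjacent consonants already agree in voicing (/f/ and /θ/ are both voiceless), so this form is consistent with the same rule.
The rule targets /f/ (voiceless labiodental fricative), which sits before the trigger /ʒ/ (voiced).
Changing only its voicing to voiced gives [v] — the voiced labiodental fricative.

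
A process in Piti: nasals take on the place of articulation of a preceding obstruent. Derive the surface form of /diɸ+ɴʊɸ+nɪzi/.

The rule targets /ɴ/ (voiced uvular nasal), which sits after the trigger /ɸ/ (bilabial).
Changing only its place to bilabial gives [m] — the voiced bilabial nasal.
At the second juncture, /n/ likewise becomes [m] adjacent to /ɸ/.

[diɸmʊɸmɪzi]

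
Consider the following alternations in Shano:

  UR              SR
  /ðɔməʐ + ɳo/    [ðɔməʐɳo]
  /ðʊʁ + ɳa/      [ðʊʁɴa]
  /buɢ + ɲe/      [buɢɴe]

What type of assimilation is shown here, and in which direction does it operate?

The segment that alternates is /ɳ/, which surfaces as [ɴ] when adjacent to /ʁ/.
/ɳ/ is retroflex while /ʁ/ is uvular; the output [ɴ] is uvular, matching the trigger — so the feature that spreads is place.
Manner and voice are unchanged, so the assimilation is partial, not total.
Checking the remaining alternation: /ɲ/ → [ɴ] after /ɢ/ (palatal → uvular, matching uvular) — only place changes, and always toward the preceding segment.
No alternation appears in [ðɔməʐɳo]: there the adjacent consonants already agree in place (/ɳ/ and /ʐ/ are both retroflex), so this form is consistent with the same rule.
The trigger is the preceding segment, so the direction is progressive (perseverative).

progressive place assimilation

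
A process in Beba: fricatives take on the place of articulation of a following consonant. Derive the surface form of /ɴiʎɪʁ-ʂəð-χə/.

The rule targets /ʁ/ (voiced uvular fricative), which sits before the trigger /ʂ/ (retroflex).
A voiced retroflex fricative is [ʐ], so the surface segment is [ʐ].
At the second juncture, /ð/ likewise becomes [ʁ] adjacent to /χ/.

[ɴiʎɪʐʂəʁχə]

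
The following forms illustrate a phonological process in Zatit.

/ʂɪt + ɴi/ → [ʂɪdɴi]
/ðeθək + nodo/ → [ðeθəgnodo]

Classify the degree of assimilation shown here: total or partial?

partial assimilation

The segment that alternates is /t/, which surfaces as [d] when adjacent to /ɴ/.
/t/ is voiceless while /ɴ/ is voiced; the output [d] is voiced, matching the trigger — so the feature that spreads is voicing.
Place and manner are unchanged, so the assimilation is partial, not total.
The other alternating form patterns the same way: /k/ → [g] before /n/ (voiceless → voiced, matching voiced) — only voicing changes, and always toward the following segment.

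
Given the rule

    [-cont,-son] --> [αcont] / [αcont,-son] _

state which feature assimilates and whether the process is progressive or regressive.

The rule copies [cont] (continuancy) from the environment onto the target stops; since [±cont] encodes the stop/fricative manner contrast, the assimilating dimension is manner.
Since the environment is written before the underscore, the trigger precedes the target; the direction is progressive.

progressive manner assimilation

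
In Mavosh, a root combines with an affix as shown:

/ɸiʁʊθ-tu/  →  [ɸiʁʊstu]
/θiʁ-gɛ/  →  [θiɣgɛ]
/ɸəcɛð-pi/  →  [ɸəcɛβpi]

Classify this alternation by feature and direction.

Underlying /θ/ is realised as [s] next to /t/; /t/ itself does not change.
/θ/ is dental while /t/ is alveolar; the output [s] is alveolar, matching the trigger — so the feature that spreads is place.
Manner and voice are unchanged, so the assimilation is partial, not total.
The other alternating forms pattern the same way: /ʁ/ → [ɣ] before /g/ (uvular → velar, matching velar); /ð/ → [β] before /p/ (dental → bilabial, matching bilabial) — only place changes, and always toward the following segment.
Since the segment that changes precedes the conditioning segment, the assimilation is regressive.

regressive place assimilation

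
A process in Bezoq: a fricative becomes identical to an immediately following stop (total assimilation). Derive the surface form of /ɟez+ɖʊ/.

[ɟeɖɖʊ]

/z/ is the segment targeted by the rule; it sits immediately before /ɖ/, so it assimilates completely and surfaces as [ɖ].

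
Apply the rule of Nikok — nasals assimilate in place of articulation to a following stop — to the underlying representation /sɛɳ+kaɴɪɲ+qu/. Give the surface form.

[sɛŋkaɴɪɴqu]

/ɳ/ is a voiced retroflex nasal. The following trigger /k/ is velar, so /ɳ/ must become velar as well.
Changing only its place to velar gives [ŋ] — the voiced velar nasal.
At the second juncture, /ɲ/ likewise becomes [ɴ] adjacent to /q/.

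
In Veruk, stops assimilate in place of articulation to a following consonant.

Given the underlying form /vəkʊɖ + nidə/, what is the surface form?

The rule targets /ɖ/ (voiced retroflex stop), which sits before the trigger /n/ (alveolar).
A voiced alveolar stop is [d], so the surface segment is [d].

[vəkʊdnidə]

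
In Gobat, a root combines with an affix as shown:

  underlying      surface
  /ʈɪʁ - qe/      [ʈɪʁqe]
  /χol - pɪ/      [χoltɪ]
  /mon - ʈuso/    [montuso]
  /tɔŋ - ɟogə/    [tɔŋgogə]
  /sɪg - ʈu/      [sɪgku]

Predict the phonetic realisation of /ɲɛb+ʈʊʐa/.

[ɲɛbpʊʐa]

The data show progressive place assimilation: /p/ → [t] after /l/; /ʈ/ → [t] after /n/; /ɟ/ → [g] after /ŋ/; /ʈ/ → [k] after /g/. In each pair only place changes, matching the preceding consonant, while manner and voice stay constant.
Nothing changes in [ʈɪʁqe]: there the adjacent consonants already agree in place (/q/ and /ʁ/ are both uvular), so this form is consistent with the same rule.
The rule targets /ʈ/ (voiceless retroflex stop), which sits after the trigger /b/ (bilabial).
A voiceless bilabial stop is [p], so the surface segment is [p].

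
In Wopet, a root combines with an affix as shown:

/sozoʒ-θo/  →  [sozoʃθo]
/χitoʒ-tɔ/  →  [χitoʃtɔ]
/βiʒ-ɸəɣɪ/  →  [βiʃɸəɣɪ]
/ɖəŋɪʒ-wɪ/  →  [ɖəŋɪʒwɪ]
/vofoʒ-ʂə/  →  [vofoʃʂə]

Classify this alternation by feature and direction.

Comparing underlying and surface forms, /ʒ/ → [ʃ] is the alternation; the neighbouring /θ/ is constant.
/ʒ/ is voiced while /θ/ is voiceless; the output [ʃ] is voiceless, matching the trigger — so the feature that spreads is voicing.
Place and manner are unchanged, so the assimilation is partial, not total.
The same holds elsewhere in the data: /ʒ/ → [ʃ] before /t/ (voiced → voiceless, matching voiceless); /ʒ/ → [ʃ] before /ɸ/ (voiced → voiceless, matching voiceless); /ʒ/ → [ʃ] before /ʂ/ (voiced → voiceless, matching voiceless) — only voicing changes, and always toward the following segment.
No alternation appears in [ɖəŋɪʒwɪ]: there the adjacent consonants already agree in voicing (/ʒ/ and /w/ are both voiced), so this form is consistent with the same rule.
Since the segment that changes precedes the conditioning segment, the assimilation is regressive.

regressive voicing assimilation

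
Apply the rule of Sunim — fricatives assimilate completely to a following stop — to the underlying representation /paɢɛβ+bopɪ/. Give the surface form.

[paɢɛbbopɪ]

/β/ is the segment targeted by the rule; it sits immediately before /b/, so it assimilates completely and surfaces as [b].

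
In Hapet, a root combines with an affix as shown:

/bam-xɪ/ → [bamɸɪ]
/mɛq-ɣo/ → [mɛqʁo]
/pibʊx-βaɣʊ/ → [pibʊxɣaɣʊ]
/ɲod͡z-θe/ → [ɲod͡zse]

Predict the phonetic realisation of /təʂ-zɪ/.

The data show progressive place assimilation: /x/ → [ɸ] after /m/; /ɣ/ → [ʁ] after /q/; /β/ → [ɣ] after /x/; /θ/ → [s] after /d͡z/. In each pair only place changes, matching the preceding consonant, while manner and voice stay constant.
The rule targets /z/ (voiced alveolar fricative), which sits after the trigger /ʂ/ (retroflex).
A voiced retroflex fricative is [ʐ], so the surface segment is [ʐ].

[təʂʐɪ]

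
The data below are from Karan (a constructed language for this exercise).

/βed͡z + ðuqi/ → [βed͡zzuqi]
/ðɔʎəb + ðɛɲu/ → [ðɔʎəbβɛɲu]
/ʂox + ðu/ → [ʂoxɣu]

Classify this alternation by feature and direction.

progressive place assimilation

Comparing underlying and surface forms, /ð/ → [z] is the alternation; the neighbouring /d͡z/ is constant.
/ð/ is dental while /d͡z/ is alveolar; the output [z] is alveolar, matching the trigger — so the feature that spreads is place.
Manner and voice are unchanged, so the assimilation is partial, not total.
The other alternating forms pattern the same way: /ð/ → [β] after /b/ (dental → bilabial, matching bilabial); /ð/ → [ɣ] after /x/ (dental → velar, matching velar) — only place changes, and always toward the preceding segment.
Since the segment that changes follows the conditioning segment, the assimilation is progressive.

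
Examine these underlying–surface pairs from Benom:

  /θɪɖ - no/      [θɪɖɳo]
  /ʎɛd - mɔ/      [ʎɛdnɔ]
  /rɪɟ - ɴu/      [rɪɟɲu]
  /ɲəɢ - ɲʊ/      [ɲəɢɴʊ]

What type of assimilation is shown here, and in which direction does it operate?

progressive place assimilation

Comparing underlying and surface forms, /n/ → [ɳ] is the alternation; the neighbouring /ɖ/ is constant.
/n/ is alveolar while /ɖ/ is retroflex; the output [ɳ] is retroflex, matching the trigger — so the feature that spreads is place.
Manner and voice are unchanged, so the assimilation is partial, not total.
The same holds elsewhere in the data: /m/ → [n] after /d/ (bilabial → alveolar, matching alveolar); /ɴ/ → [ɲ] after /ɟ/ (uvular → palatal, matching palatal); /ɲ/ → [ɴ] after /ɢ/ (palatal → uvular, matching uvular) — only place changes, and always toward the preceding segment.
Since the segment that changes follows the conditioning segment, the assimilation is progressive.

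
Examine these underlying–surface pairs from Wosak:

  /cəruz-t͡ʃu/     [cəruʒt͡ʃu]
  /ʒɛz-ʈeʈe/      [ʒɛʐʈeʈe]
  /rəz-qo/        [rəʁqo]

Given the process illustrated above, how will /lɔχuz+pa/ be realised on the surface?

[lɔχuβpa]

The data show regressive place assimilation: /z/ → [ʒ] before /t͡ʃ/; /z/ → [ʐ] before /ʈ/; /z/ → [ʁ] before /q/. In each pair only place changes, matching the following consonant, while manner and voice stay constant.
/z/ is a voiced alveolar fricative. The following trigger /p/ is bilabial, so /z/ must become bilabial as well.
Changing only its place to bilabial gives [β] — the voiced bilabial fricative.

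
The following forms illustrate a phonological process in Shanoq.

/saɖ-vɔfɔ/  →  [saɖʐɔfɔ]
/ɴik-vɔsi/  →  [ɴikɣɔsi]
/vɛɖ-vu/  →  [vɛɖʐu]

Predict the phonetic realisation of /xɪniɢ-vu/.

The data show progressive place assimilation: /v/ → [ʐ] after /ɖ/; /v/ → [ɣ] after /k/. In each pair only place changes, matching the preceding consonant, while manner and voice stay constant.
/v/ is a voiced labiodental fricative. The preceding trigger /ɢ/ is uvular, so /v/ must become uvular as well.
A voiced uvular fricative is [ʁ], so the surface segment is [ʁ].

[xɪniɢʁu]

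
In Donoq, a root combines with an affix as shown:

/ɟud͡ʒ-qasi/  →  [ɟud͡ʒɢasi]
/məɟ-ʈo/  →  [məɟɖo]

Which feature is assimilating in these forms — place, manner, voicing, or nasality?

The segment that alternates is /q/, which surfaces as [ɢ] when adjacent to /d͡ʒ/.
/q/ is voiceless while /d͡ʒ/ is voiced; the output [ɢ] is voiced, matching the trigger — so the feature that spreads is voicing.
The other alternating form patterns the same way: /ʈ/ → [ɖ] after /ɟ/ (voiceless → voiced, matching voiced) — only voicing changes, and always toward the preceding segment.

voicing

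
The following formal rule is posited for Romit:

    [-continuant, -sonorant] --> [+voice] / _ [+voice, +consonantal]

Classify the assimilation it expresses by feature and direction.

The target ([-continuant, -sonorant], stops) acquires [+voice] next to a voiced consonant ([+voice, +consonantal]) — it takes on the voicing of its neighbour, so the feature that spreads is voicing.
Since the environment is written after the underscore, the trigger follows the target; the direction is regressive.

regressive voicing assimilation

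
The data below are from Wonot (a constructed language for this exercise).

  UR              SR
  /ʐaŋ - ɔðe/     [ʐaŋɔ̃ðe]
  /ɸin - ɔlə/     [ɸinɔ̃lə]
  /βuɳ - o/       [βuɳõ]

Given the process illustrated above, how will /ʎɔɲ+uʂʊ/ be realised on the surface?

[ʎɔɲũʂʊ]

The data show progressive nasality assimilation (vowel nasalisation): /ɔ/ → [ɔ̃] after /ŋ/; /ɔ/ → [ɔ̃] after /n/; /o/ → [õ] after /ɳ/ — a vowel is nasalised by an immediately preceding nasal consonant.
The vowel /u/ is adjacent to the preceding nasal /ɲ/, so it acquires [+nasal] and surfaces as [ũ].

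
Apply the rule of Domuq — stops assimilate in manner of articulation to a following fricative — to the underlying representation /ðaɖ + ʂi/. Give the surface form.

/ɖ/ is a voiced retroflex stop. The following trigger /ʂ/ is a fricative, so /ɖ/ must become a fricative as well.
Changing only its manner to fricative gives [ʐ] — the voiced retroflex fricative.

[ðaʐʂi]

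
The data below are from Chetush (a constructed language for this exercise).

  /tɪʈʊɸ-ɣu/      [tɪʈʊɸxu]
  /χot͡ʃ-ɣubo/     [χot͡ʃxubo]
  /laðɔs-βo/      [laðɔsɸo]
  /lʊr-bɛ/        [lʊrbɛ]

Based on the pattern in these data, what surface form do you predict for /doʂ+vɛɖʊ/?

[doʂfɛɖʊ]

The data show progressive voicing assimilation: /ɣ/ → [x] after /ɸ/; /ɣ/ → [x] after /t͡ʃ/; /β/ → [ɸ] after /s/. In each pair only voicing changes, matching the preceding consonant, while place and manner stay constant.
No alternation appears in [lʊrbɛ]: there the adjacent consonants already agree in voicing (/b/ and /r/ are both voiced), so this form is consistent with the same rule.
/v/ is a voiced labiodental fricative. The preceding trigger /ʂ/ is voiceless, so /v/ must become voiceless as well.
A voiceless labiodental fricative is [f], so the surface segment is [f].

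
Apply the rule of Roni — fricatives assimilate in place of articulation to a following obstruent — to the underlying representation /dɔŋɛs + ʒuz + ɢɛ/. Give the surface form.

[dɔŋɛʃʒuʁɢɛ]

The rule targets /s/ (voiceless alveolar fricative), which sits before the trigger /ʒ/ (postalveolar).
A voiceless postalveolar fricative is [ʃ], so the surface segment is [ʃ].
The same rule applies at the second boundary: /z/ → [ʁ] next to /ɢ/.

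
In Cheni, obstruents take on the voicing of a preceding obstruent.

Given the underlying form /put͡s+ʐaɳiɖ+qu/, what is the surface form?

[put͡sʂaɳiɖɢu]

The rule targets /ʐ/ (voiced retroflex fricative), which sits after the trigger /t͡s/ (voiceless).
A voiceless retroflex fricative is [ʂ], so the surface segment is [ʂ].
The same rule applies at the second boundary: /q/ → [ɢ] next to /ɖ/.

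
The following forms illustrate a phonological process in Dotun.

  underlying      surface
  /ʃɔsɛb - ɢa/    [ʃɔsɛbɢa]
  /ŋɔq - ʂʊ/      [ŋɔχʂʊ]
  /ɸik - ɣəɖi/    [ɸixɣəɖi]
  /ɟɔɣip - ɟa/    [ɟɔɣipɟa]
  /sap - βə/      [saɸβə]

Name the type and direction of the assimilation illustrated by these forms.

The segment that alternates is /q/, which surfaces as [χ] when adjacent to /ʂ/.
/q/ is a stop while /ʂ/ is a fricative; the output [χ] is a fricative, matching the trigger — so the feature that spreads is manner.
Place and voice are unchanged, so the assimilation is partial, not total.
The other alternating forms pattern the same way: /k/ → [x] before /ɣ/ (stop → fricative, matching a fricative); /p/ → [ɸ] before /β/ (stop → fricative, matching a fricative) — only manner changes, and always toward the following segment.
Nothing changes in [ʃɔsɛbɢa], [ɟɔɣipɟa]: there the adjacent consonants already agree in manner (/b/ and /ɢ/ are both stops; /p/ and /ɟ/ are both stops), so these forms are consistent with the same rule.
The trigger is the following segment, so the direction is regressive (anticipatory).

regressive manner assimilation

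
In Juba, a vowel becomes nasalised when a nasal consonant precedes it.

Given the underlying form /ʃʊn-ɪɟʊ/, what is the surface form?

[ʃʊnɪ̃ɟʊ]

/ɪ/ sits next to the nasal /n/ and is therefore nasalised to [ɪ̃].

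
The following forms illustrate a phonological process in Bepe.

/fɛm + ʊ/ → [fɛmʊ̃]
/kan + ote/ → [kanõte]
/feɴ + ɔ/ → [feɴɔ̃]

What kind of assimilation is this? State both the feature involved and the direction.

progressive nasality assimilation (vowel nasalisation)

The vowel /ʊ/ surfaces as nasalised [ʊ̃] next to the preceding nasal /m/ — it has acquired the [+nasal] feature of its neighbour.
The other forms show the same pattern: /o/ → [õ] after /n/; /ɔ/ → [ɔ̃] after /ɴ/ — each time a vowel is nasalised next to a preceding nasal.
Because the conditioning nasal is to the left of the vowel that changes, the process is progressive (perseverative).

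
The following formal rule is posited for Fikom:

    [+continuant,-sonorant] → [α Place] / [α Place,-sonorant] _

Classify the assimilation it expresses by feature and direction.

progressive place assimilation

The shared variable α links the value of the place features (abbreviated [Place]) on the target to the same value on the neighbouring segment, so place is the feature that assimilates.
The conditioning segment sits to the left of the focus bar, meaning the trigger precedes the segment that changes — progressive assimilation.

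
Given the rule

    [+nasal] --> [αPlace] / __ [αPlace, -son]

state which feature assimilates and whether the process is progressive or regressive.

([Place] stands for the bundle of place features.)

regressive place assimilation

The rule copies the place features (abbreviated [Place]) from the environment onto the target, so the assimilating feature is place.
The conditioning segment sits to the right of the focus bar, meaning the trigger follows the segment that changes — regressive assimilation.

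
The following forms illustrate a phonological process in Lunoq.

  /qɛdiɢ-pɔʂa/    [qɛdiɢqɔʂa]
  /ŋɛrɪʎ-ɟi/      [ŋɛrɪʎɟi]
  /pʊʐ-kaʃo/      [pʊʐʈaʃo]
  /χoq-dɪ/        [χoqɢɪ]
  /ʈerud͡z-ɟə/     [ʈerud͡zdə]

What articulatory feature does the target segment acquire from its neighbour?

place

The segment that alternates is /p/, which surfaces as [q] when adjacent to /ɢ/.
/p/ is bilabial while /ɢ/ is uvular; the output [q] is uvular, matching the trigger — so the feature that spreads is place.
The same holds elsewhere in the data: /k/ → [ʈ] after /ʐ/ (velar → retroflex, matching retroflex); /d/ → [ɢ] after /q/ (alveolar → uvular, matching uvular); /ɟ/ → [d] after /d͡z/ (palatal → alveolar, matching alveolar) — only place changes, and always toward the preceding segment.
No alternation appears in [ŋɛrɪʎɟi]: there the adjacent consonants already agree in place (/ɟ/ and /ʎ/ are both palatal), so this form is consistent with the same rule.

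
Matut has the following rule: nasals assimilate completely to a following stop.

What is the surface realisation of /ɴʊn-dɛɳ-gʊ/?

[ɴʊddɛggʊ]

/n/ is the segment targeted by the rule; it sits immediately before /d/, so it assimilates completely and surfaces as [d].
At the second juncture, /ɳ/ likewise becomes [g] adjacent to /g/.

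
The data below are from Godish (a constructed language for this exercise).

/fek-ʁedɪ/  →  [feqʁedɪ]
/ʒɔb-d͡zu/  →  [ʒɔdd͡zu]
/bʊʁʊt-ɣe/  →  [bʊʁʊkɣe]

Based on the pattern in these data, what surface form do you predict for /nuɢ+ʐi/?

The data show regressive place assimilation: /k/ → [q] before /ʁ/; /b/ → [d] before /d͡z/; /t/ → [k] before /ɣ/. In each pair only place changes, matching the following consonant, while manner and voice stay constant.
The rule targets /ɢ/ (voiced uvular stop), which sits before the trigger /ʐ/ (retroflex).
A voiced retroflex stop is [ɖ], so the surface segment is [ɖ].

[nuɖʐi]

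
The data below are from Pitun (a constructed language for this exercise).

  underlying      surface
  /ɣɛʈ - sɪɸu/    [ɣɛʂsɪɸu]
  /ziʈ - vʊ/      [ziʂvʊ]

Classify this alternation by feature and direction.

Comparing underlying and surface forms, /ʈ/ → [ʂ] is the alternation; the neighbouring /s/ is constant.
/ʈ/ is a stop while /s/ is a fricative; the output [ʂ] is a fricative, matching the trigger — so the feature that spreads is manner.
Place and voice are unchanged, so the assimilation is partial, not total.
The same holds elsewhere in the data: /ʈ/ → [ʂ] before /v/ (stop → fricative, matching a fricative) — only manner changes, and always toward the following segment.
Since the segment that changes precedes the conditioning segment, the assimilation is regressive.

regressive manner assimilation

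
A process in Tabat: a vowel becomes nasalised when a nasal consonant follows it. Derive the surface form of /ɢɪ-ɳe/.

The vowel /ɪ/ is adjacent to the following nasal /ɳ/, so it acquires [+nasal] and surfaces as [ɪ̃].

[ɢɪ̃ɳe]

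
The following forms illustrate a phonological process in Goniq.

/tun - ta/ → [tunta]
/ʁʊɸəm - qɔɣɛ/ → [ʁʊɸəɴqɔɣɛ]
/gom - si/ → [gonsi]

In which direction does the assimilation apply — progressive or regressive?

The segment that alternates is /m/, which surfaces as [ɴ] when adjacent to /q/.
The change bilabial → uvular matches the place of the following /q/, identifying this as place assimilation.
The same holds elsewhere in the data: /m/ → [n] before /s/ (bilabial → alveolar, matching alveolar) — only place changes, and always toward the following segment.
No alternation appears in [tunta]: there the adjacent consonants already agree in place (/n/ and /t/ are both alveolar), so this form is consistent with the same rule.
The trigger is the following segment, so the direction is regressive (anticipatory).

regressive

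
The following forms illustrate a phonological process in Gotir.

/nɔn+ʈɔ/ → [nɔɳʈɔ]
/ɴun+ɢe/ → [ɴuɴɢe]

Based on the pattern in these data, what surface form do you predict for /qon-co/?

[qoɲco]

The data show regressive place assimilation: /n/ → [ɳ] before /ʈ/; /n/ → [ɴ] before /ɢ/. In each pair only place changes, matching the following consonant, while manner and voice stay constant.
/n/ is a voiced alveolar nasal. The following trigger /c/ is palatal, so /n/ must become palatal as well.
Changing only its place to palatal gives [ɲ] — the voiced palatal nasal.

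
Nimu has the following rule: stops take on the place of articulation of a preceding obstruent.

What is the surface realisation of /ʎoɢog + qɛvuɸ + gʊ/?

[ʎoɢogkɛvuɸbʊ]

The rule targets /q/ (voiceless uvular stop), which sits after the trigger /g/ (velar).
The voiceless velar stop is [k], so /q/ → [k].
At the second juncture, /g/ likewise becomes [b] adjacent to /ɸ/.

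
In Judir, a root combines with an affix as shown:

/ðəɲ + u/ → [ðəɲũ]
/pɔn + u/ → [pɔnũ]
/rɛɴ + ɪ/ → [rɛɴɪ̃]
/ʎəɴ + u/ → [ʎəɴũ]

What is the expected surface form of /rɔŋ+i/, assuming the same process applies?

The data show progressive nasality assimilation (vowel nasalisation): /u/ → [ũ] after /ɲ/; /u/ → [ũ] after /n/; /ɪ/ → [ɪ̃] after /ɴ/; /u/ → [ũ] after /ɴ/ — a vowel is nasalised by an immediately preceding nasal consonant.
The vowel /i/ is adjacent to the preceding nasal /ŋ/, so it acquires [+nasal] and surfaces as [ĩ].

[rɔŋĩ]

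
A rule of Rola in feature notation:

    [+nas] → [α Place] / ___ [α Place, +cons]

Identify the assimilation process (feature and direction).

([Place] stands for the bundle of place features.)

The shared variable α links the value of the place features (abbreviated [Place]) on the target to the same value on the neighbouring segment, so place is the feature that assimilates.
The conditioning segment sits to the right of the focus bar, meaning the trigger follows the segment that changes — regressive assimilation.

regressive place assimilation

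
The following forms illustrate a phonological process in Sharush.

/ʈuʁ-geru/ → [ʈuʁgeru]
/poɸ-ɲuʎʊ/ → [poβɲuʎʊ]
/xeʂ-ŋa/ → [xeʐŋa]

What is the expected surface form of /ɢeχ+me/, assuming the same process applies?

The data show regressive voicing assimilation: /ɸ/ → [β] before /ɲ/; /ʂ/ → [ʐ] before /ŋ/. In each pair only voicing changes, matching the following consonant, while place and manner stay constant.
Nothing changes in [ʈuʁgeru]: there the adjacent consonants already agree in voicing (/ʁ/ and /g/ are both voiced), so this form is consistent with the same rule.
/χ/ is a voiceless uvular fricative. The following trigger /m/ is voiced, so /χ/ must become voiced as well.
Changing only its voicing to voiced gives [ʁ] — the voiced uvular fricative.

[ɢeʁme]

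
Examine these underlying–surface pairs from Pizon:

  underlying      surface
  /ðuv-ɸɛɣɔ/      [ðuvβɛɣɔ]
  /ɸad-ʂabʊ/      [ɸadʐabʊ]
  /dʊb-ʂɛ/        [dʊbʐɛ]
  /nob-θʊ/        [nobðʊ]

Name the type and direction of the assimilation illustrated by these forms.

progressive voicing assimilation

Underlying /ɸ/ is realised as [β] next to /v/; /v/ itself does not change.
The change voiceless → voiced matches the voicing of the preceding /v/, identifying this as voicing assimilation.
Place and manner are unchanged, so the assimilation is partial, not total.
Checking the remaining alternations: /ʂ/ → [ʐ] after /d/ (voiceless → voiced, matching voiced); /ʂ/ → [ʐ] after /b/ (voiceless → voiced, matching voiced); /θ/ → [ð] after /b/ (voiceless → voiced, matching voiced) — only voicing changes, and always toward the preceding segment.
The trigger is the preceding segment, so the direction is progressive (perseverative).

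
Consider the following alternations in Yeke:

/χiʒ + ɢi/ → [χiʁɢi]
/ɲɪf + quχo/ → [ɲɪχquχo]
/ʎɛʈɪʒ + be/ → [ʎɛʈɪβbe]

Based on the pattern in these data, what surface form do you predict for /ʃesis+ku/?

[ʃesixku]

The data show regressive place assimilation: /ʒ/ → [ʁ] before /ɢ/; /f/ → [χ] before /q/; /ʒ/ → [β] before /b/. In each pair only place changes, matching the following consonant, while manner and voice stay constant.
/s/ is a voiceless alveolar fricative. The following trigger /k/ is velar, so /s/ must become velar as well.
Changing only its place to velar gives [x] — the voiceless velar fricative.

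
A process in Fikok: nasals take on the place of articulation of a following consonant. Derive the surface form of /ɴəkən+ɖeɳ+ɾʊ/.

The rule targets /n/ (voiced alveolar nasal), which sits before the trigger /ɖ/ (retroflex).
Changing only its place to retroflex gives [ɳ] — the voiced retroflex nasal.
The same rule applies at the second boundary: /ɳ/ → [n] next to /ɾ/.

[ɴəkəɳɖenɾʊ]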